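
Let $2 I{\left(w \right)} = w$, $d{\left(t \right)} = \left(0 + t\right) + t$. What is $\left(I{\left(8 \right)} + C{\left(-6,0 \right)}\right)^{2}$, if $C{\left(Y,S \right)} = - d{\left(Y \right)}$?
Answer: $256$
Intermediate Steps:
$d{\left(t \right)} = 2 t$ ($d{\left(t \right)} = t + t = 2 t$)
$I{\left(w \right)} = \frac{w}{2}$
$C{\left(Y,S \right)} = - 2 Y$
$\left(I{\left(8 \right)} + C{\left(-6,0 \right)}\right)^{2} = \left(\frac{1}{2} \cdot 8 - -12\right)^{2} = \left(4 + 12\right)^{2} = 16^{2} = 256$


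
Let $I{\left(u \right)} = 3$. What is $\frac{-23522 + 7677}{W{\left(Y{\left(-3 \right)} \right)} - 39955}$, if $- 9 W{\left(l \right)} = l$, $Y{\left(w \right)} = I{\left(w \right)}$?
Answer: $\frac{47535}{119866} \approx 0.39657$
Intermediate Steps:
$Y{\left(w \right)} = 3$
$W{\left(l \right)} = - \frac{l}{9}$
$\frac{-23522 + 7677}{W{\left(Y{\left(-3 \right)} \right)} - 39955} = \frac{-23522 + 7677}{\left(- \frac{1}{9}\right) 3 - 39955} = - \frac{15845}{- \frac{1}{3} - 39955} = - \frac{15845}{- \frac{119866}{3}} = \left(-15845\right) \left(- \frac{3}{119866}\right) = \frac{47535}{119866}$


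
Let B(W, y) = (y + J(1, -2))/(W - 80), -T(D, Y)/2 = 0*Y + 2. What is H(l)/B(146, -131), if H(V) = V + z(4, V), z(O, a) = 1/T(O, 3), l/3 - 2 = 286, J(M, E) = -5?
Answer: -114015/272 ≈ -419.17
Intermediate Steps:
T(D, Y) = -4 (T(D, Y) = -2*(0*Y + 2) = -2*(0 + 2) = -2*2 = -4)
l = 864 (l = 6 + 3*286 = 6 + 858 = 864)
z(O, a) = -¼ (z(O, a) = 1/(-4) = -¼)
B(W, y) = (-5 + y)/(-80 + W) (B(W, y) = (y - 5)/(W - 80) = (-5 + y)/(-80 + W))
H(V) = -¼ + V (H(V) = V - ¼ = -¼ + V)
H(l)/B(146, -131) = (-¼ + 864)/(((-5 - 131)/(-80 + 146))) = 3455/(4*((-136/66))) = 3455/(4*(((1/66)*(-136)))) = 3455/(4*(-68/33)) = (3455/4)*(-33/68) = -114015/272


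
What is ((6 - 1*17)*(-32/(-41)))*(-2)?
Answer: 704/41 ≈ 17.171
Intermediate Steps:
((6 - 1*17)*(-32/(-41)))*(-2) = ((6 - 17)*(-32*(-1/41)))*(-2) = -11*32/41*(-2) = -352/41*(-2) = 704/41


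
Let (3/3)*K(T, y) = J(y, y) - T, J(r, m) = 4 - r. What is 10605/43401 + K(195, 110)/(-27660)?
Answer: 102132667/400157220 ≈ 0.25523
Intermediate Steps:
K(T, y) = 4 - T - y (K(T, y) = (4 - y) - T = 4 - T - y)
10605/43401 + K(195, 110)/(-27660) = 10605/43401 + (4 - 1*195 - 1*110)/(-27660) = 10605*(1/43401) + (4 - 195 - 110)*(-1/27660) = 3535/14467 - 301*(-1/27660) = 3535/14467 + 301/27660 = 102132667/400157220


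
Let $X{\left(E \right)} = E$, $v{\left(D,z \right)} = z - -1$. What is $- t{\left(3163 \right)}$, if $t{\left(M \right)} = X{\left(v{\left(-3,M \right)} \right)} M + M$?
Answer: $-10010895$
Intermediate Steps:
$v{\left(D,z \right)} = 1 + z$ ($v{\left(D,z \right)} = z + 1 = 1 + z$)
$t{\left(M \right)} = M + M \left(1 + M\right)$ ($t{\left(M \right)} = \left(1 + M\right) M + M = M \left(1 + M\right) + M = M + M \left(1 + M\right)$)
$- t{\left(3163 \right)} = - 3163 \left(2 + 3163\right) = - 3163 \cdot 3165 = \left(-1\right) 10010895 = -10010895$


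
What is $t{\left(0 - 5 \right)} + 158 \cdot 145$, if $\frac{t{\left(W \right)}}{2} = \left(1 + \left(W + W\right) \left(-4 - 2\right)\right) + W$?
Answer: $23022$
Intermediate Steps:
$t{\left(W \right)} = 2 - 22 W$ ($t{\left(W \right)} = 2 \left(\left(1 + \left(W + W\right) \left(-4 - 2\right)\right) + W\right) = 2 \left(\left(1 + 2 W \left(-6\right)\right) + W\right) = 2 \left(\left(1 - 12 W\right) + W\right) = 2 \left(1 - 11 W\right) = 2 - 22 W$)
$t{\left(0 - 5 \right)} + 158 \cdot 145 = \left(2 - 22 \left(0 - 5\right)\right) + 158 \cdot 145 = \left(2 - 22 \left(0 - 5\right)\right) + 22910 = \left(2 - -110\right) + 22910 = \left(2 + 110\right) + 22910 = 112 + 22910 = 23022$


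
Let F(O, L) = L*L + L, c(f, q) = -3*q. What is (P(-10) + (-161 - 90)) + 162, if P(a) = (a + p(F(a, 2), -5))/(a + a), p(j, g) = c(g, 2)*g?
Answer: -90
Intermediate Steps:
F(O, L) = L + L**2 (F(O, L) = L**2 + L = L + L**2)
p(j, g) = -6*g (p(j, g) = (-3*2)*g = -6*g)
P(a) = (30 + a)/(2*a) (P(a) = (a - 6*(-5))/(a + a) = (a + 30)/((2*a)) = (30 + a)*(1/(2*a)) = (30 + a)/(2*a))
(P(-10) + (-161 - 90)) + 162 = ((1/2)*(30 - 10)/(-10) + (-161 - 90)) + 162 = ((1/2)*(-1/10)*20 - 251) + 162 = (-1 - 251) + 162 = -252 + 162 = -90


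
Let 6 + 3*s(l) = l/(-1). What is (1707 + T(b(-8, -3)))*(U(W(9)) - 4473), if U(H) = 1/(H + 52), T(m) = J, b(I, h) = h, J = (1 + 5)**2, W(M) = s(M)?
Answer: -366430890/47 ≈ -7.7964e+6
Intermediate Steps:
s(l) = -2 - l/3 (s(l) = -2 + (l/(-1))/3 = -2 + (l*(-1))/3 = -2 + (-l)/3 = -2 - l/3)
W(M) = -2 - M/3
J = 36 (J = 6**2 = 36)
T(m) = 36
U(H) = 1/(52 + H)
(1707 + T(b(-8, -3)))*(U(W(9)) - 4473) = (1707 + 36)*(1/(52 + (-2 - 1/3*9)) - 4473) = 1743*(1/(52 + (-2 - 3)) - 4473) = 1743*(1/(52 - 5) - 4473) = 1743*(1/47 - 4473) = 1743*(-210230/47) = -366430890/47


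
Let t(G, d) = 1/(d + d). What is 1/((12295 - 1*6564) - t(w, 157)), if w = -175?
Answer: 314/1799533 ≈ 0.00017449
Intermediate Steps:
t(G, d) = 1/(2*d)
1/((12295 - 1*6564) - t(w, 157)) = 1/((12295 - 1*6564) - 1/(2*157)) = 1/((12295 - 6564) - 1/(2*157)) = 1/(5731 - 1*1/314) = 1/(5731 - 1/314) = 1/(1799533/314) = 314/1799533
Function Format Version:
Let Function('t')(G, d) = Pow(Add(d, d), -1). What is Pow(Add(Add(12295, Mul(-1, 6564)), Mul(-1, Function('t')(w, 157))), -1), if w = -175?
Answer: Rational(314, 1799533) ≈ 0.00017449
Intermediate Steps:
Function('t')(G, d) = Mul(Rational(1, 2), Pow(d, -1)) (Function('t')(G, d) = Pow(Mul(2, d), -1) = Mul(Rational(1, 2), Pow(d, -1)))
Pow(Add(Add(12295, Mul(-1, 6564)), Mul(-1, Function('t')(w, 157))), -1) = Pow(Add(Add(12295, Mul(-1, 6564)), Mul(-1, Mul(Rational(1, 2), Pow(157, -1)))), -1) = Pow(Add(Add(12295, -6564), Mul(-1, Mul(Rational(1, 2), Rational(1, 157)))), -1) = Pow(Add(5731, Mul(-1, Rational(1, 314))), -1) = Pow(Add(5731, Rational(-1, 314)), -1) = Pow(Rational(1799533, 314), -1) = Rational(314, 1799533)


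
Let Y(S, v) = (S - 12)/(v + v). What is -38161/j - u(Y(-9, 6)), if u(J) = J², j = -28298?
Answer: -388013/226384 ≈ -1.7140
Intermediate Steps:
Y(S, v) = (-12 + S)/(2*v) (Y(S, v) = (-12 + S)/((2*v)) = (-12 + S)*(1/(2*v)) = (-12 + S)/(2*v))
-38161/j - u(Y(-9, 6)) = -38161/(-28298) - ((½)*(-12 - 9)/6)² = -38161*(-1/28298) - ((½)*(⅙)*(-21))² = 38161/28298 - (-7/4)² = 38161/28298 - 1*49/16 = 38161/28298 - 49/16 = -388013/226384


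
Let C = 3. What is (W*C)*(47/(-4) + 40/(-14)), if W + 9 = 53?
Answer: -13497/7 ≈ -1928.1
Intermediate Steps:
W = 44 (W = -9 + 53 = 44)
(W*C)*(47/(-4) + 40/(-14)) = (44*3)*(47/(-4) + 40/(-14)) = 132*(47*(-1/4) + 40*(-1/14)) = 132*(-47/4 - 20/7) = 132*(-409/28) = -13497/7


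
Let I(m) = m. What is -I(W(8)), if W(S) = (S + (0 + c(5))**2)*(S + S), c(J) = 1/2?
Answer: -132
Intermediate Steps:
c(J) = 1/2
W(S) = 2*S*(1/4 + S) (W(S) = (S + (0 + 1/2)**2)*(S + S) = (S + (1/2)**2)*(2*S) = (S + 1/4)*(2*S) = (1/4 + S)*(2*S) = 2*S*(1/4 + S))
-I(W(8)) = -8*(1 + 4*8)/2 = -8*(1 + 32)/2 = -8*33/2 = -1*132 = -132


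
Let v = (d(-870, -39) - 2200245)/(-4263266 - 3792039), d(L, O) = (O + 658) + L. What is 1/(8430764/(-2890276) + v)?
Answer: -5820513678545/15388083656531 ≈ -0.37825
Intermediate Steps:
d(L, O) = 658 + L + O (d(L, O) = (658 + O) + L = 658 + L + O)
v = 2200496/8055305 (v = ((658 - 870 - 39) - 2200245)/(-4263266 - 3792039) = (-251 - 2200245)/(-8055305) = -2200496*(-1/8055305) = 2200496/8055305 ≈ 0.27317)
1/(8430764/(-2890276) + v) = 1/(8430764/(-2890276) + 2200496/8055305) = 1/(8430764*(-1/2890276) + 2200496/8055305) = 1/(-2107691/722569 + 2200496/8055305) = 1/(-15388083656531/5820513678545) = -5820513678545/15388083656531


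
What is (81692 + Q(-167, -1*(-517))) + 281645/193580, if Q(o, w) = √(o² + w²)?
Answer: 3162843801/38716 + √295178 ≈ 82237.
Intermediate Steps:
(81692 + Q(-167, -1*(-517))) + 281645/193580 = (81692 + √((-167)² + (-1*(-517))²)) + 281645/193580 = (81692 + √(27889 + 517²)) + 281645*(1/193580) = (81692 + √(27889 + 267289)) + 56329/38716 = (81692 + √295178) + 56329/38716 = 3162843801/38716 + √295178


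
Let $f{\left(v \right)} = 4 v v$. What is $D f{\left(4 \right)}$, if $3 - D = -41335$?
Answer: $2645632$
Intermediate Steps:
$f{\left(v \right)} = 4 v^{2}$
$D = 41338$ ($D = 3 - -41335 = 3 + 41335 = 41338$)
$D f{\left(4 \right)} = 41338 \cdot 4 \cdot 4^{2} = 41338 \cdot 4 \cdot 16 = 41338 \cdot 64 = 2645632$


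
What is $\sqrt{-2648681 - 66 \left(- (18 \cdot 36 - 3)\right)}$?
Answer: $i \sqrt{2606111} \approx 1614.3 i$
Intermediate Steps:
$\sqrt{-2648681 - 66 \left(- (18 \cdot 36 - 3)\right)} = \sqrt{-2648681 - 66 \left(- (648 - 3)\right)} = \sqrt{-2648681 - 66 \left(\left(-1\right) 645\right)} = \sqrt{-2648681 - -42570} = \sqrt{-2648681 + 42570} = \sqrt{-2606111} = i \sqrt{2606111}$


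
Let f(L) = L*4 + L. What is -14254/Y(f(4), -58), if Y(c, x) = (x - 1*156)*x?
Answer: -7127/6206 ≈ -1.1484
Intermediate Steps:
f(L) = 5*L (f(L) = 4*L + L = 5*L)
Y(c, x) = x*(-156 + x) (Y(c, x) = (x - 156)*x = (-156 + x)*x = x*(-156 + x))
-14254/Y(f(4), -58) = -14254*(-1/(58*(-156 - 58))) = -14254/((-58*(-214))) = -14254/12412 = -14254*1/12412 = -7127/6206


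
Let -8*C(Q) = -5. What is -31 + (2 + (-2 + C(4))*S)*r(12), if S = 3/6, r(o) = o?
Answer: -61/4 ≈ -15.250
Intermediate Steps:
C(Q) = 5/8 (C(Q) = -⅛*(-5) = 5/8)
S = ½ (S = 3*(⅙) = ½ ≈ 0.50000)
-31 + (2 + (-2 + C(4))*S)*r(12) = -31 + (2 + (-2 + 5/8)*(½))*12 = -31 + (2 - 11/8*½)*12 = -31 + (2 - 11/16)*12 = -31 + (21/16)*12 = -31 + 63/4 = -61/4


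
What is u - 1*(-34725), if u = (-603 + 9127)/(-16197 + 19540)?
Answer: 116094199/3343 ≈ 34728.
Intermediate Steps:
u = 8524/3343 ≈ 2.5498
u - 1*(-34725) = 8524/3343 - 1*(-34725) = 8524/3343 + 34725 = 116094199/3343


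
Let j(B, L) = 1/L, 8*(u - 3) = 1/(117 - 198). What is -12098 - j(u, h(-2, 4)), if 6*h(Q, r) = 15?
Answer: -60492/5 ≈ -12098.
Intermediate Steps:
h(Q, r) = 5/2 (h(Q, r) = (1/6)*15 = 5/2)
u = 1943/648 (u = 3 + 1/(8*(117 - 198)) = 3 + (1/8)/(-81) = 3 + (1/8)*(-1/81) = 3 - 1/648 = 1943/648 ≈ 2.9985)
-12098 - j(u, h(-2, 4)) = -12098 - 1/5/2 = -12098 - 1*2/5 = -12098 - 2/5 = -60492/5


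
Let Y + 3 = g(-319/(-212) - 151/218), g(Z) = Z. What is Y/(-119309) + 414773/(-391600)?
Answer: -285876549551789/269909553218800 ≈ -1.0592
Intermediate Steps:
Y = -50559/23108 (Y = -3 + (-319/(-212) - 151/218) = -3 + (-319*(-1/212) - 151*1/218) = -3 + (319/212 - 151/218) = -3 + 18765/23108 = -50559/23108 ≈ -2.1879)
Y/(-119309) + 414773/(-391600) = -50559/23108/(-119309) + 414773/(-391600) = -50559/23108*(-1/119309) + 414773*(-1/391600) = 50559/2756992372 - 414773/391600 = -285876549551789/269909553218800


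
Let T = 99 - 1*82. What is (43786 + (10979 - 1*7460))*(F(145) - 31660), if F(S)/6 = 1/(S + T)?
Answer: -40437212795/27 ≈ -1.4977e+9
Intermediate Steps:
T = 17 (T = 99 - 82 = 17)
F(S) = 6/(17 + S) (F(S) = 6/(S + 17) = 6/(17 + S))
(43786 + (10979 - 1*7460))*(F(145) - 31660) = (43786 + (10979 - 1*7460))*(6/(17 + 145) - 31660) = (43786 + (10979 - 7460))*(6/162 - 31660) = (43786 + 3519)*(6*(1/162) - 31660) = 47305*(1/27 - 31660) = 47305*(-854819/27) = -40437212795/27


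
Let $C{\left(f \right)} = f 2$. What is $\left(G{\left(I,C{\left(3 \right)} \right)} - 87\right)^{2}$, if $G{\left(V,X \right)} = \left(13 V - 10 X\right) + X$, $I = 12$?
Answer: $225$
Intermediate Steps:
$C{\left(f \right)} = 2 f$
$G{\left(V,X \right)} = - 9 X + 13 V$ ($G{\left(V,X \right)} = \left(- 10 X + 13 V\right) + X = - 9 X + 13 V$)
$\left(G{\left(I,C{\left(3 \right)} \right)} - 87\right)^{2} = \left(\left(- 9 \cdot 2 \cdot 3 + 13 \cdot 12\right) - 87\right)^{2} = \left(\left(\left(-9\right) 6 + 156\right) - 87\right)^{2} = \left(\left(-54 + 156\right) - 87\right)^{2} = \left(102 - 87\right)^{2} = 15^{2} = 225$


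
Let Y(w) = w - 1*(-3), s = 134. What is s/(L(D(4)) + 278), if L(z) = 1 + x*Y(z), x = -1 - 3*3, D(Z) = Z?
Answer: 134/209 ≈ 0.64115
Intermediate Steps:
Y(w) = 3 + w (Y(w) = w + 3 = 3 + w)
x = -10 (x = -1 - 9 = -10)
L(z) = -29 - 10*z (L(z) = 1 - 10*(3 + z) = 1 + (-30 - 10*z) = -29 - 10*z)
s/(L(D(4)) + 278) = 134/((-29 - 10*4) + 278) = 134/((-29 - 40) + 278) = 134/(-69 + 278) = 134/209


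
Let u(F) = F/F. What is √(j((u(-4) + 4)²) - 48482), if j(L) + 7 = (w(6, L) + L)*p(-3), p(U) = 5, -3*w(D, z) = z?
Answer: I*√435651/3 ≈ 220.01*I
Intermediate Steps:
w(D, z) = -z/3
u(F) = 1
j(L) = -7 + 10*L/3 (j(L) = -7 + (-L/3 + L)*5 = -7 + (2*L/3)*5 = -7 + 10*L/3)
√(j((u(-4) + 4)²) - 48482) = √((-7 + 10*(1 + 4)²/3) - 48482) = √((-7 + (10/3)*5²) - 48482) = √((-7 + (10/3)*25) - 48482) = √((-7 + 250/3) - 48482) = √(229/3 - 48482) = √(-145217/3) = I*√435651/3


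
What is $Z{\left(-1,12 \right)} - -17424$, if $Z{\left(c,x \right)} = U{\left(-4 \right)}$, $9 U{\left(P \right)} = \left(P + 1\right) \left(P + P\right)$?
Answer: $\frac{52280}{3} \approx 17427.0$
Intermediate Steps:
$U{\left(P \right)} = \frac{2 P \left(1 + P\right)}{9}$ ($U{\left(P \right)} = \frac{\left(P + 1\right) \left(P + P\right)}{9} = \frac{\left(1 + P\right) 2 P}{9} = \frac{2 P \left(1 + P\right)}{9}$)
$Z{\left(c,x \right)} = \frac{8}{3}$ ($Z{\left(c,x \right)} = \frac{2}{9} \left(-4\right) \left(1 - 4\right) = \frac{2}{9} \left(-4\right) \left(-3\right) = \frac{8}{3}$)
$Z{\left(-1,12 \right)} - -17424 = \frac{8}{3} - -17424 = \frac{8}{3} + 17424 = \frac{52280}{3}$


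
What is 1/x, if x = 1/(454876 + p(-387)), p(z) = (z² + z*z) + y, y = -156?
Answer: 754258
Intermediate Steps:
p(z) = -156 + 2*z² (p(z) = (z² + z*z) - 156 = (z² + z²) - 156 = 2*z² - 156 = -156 + 2*z²)
x = 1/754258 (x = 1/(454876 + (-156 + 2*(-387)²)) = 1/(454876 + (-156 + 2*149769)) = 1/(454876 + (-156 + 299538)) = 1/(454876 + 299382) = 1/754258 ≈ 1.3258e-6)
1/x = 1/(1/754258) = 754258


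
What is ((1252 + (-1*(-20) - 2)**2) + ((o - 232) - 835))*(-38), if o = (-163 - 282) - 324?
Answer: 9880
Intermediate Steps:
o = -769 (o = -445 - 324 = -769)
((1252 + (-1*(-20) - 2)**2) + ((o - 232) - 835))*(-38) = ((1252 + (-1*(-20) - 2)**2) + ((-769 - 232) - 835))*(-38) = ((1252 + (20 - 2)**2) + (-1001 - 835))*(-38) = ((1252 + 18**2) - 1836)*(-38) = ((1252 + 324) - 1836)*(-38) = (1576 - 1836)*(-38) = -260*(-38) = 9880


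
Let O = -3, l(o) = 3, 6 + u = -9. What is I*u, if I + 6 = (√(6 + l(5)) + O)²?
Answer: 90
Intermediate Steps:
u = -15 (u = -6 - 9 = -15)
I = -6 (I = -6 + (√(6 + 3) - 3)² = -6 + (√9 - 3)² = -6 + (3 - 3)² = -6 + 0² = -6 + 0 = -6)
I*u = -6*(-15) = 90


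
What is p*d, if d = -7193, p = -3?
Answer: 21579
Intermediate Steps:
p*d = -3*(-7193) = 21579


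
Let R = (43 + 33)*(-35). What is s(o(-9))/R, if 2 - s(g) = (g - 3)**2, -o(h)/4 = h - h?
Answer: 1/380 ≈ 0.0026316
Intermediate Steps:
o(h) = 0 (o(h) = -4*(h - h) = -4*0 = 0)
s(g) = 2 - (-3 + g)**2 (s(g) = 2 - (g - 3)**2 = 2 - (-3 + g)**2)
R = -2660 (R = 76*(-35) = -2660)
s(o(-9))/R = (2 - (-3 + 0)**2)/(-2660) = (2 - 1*(-3)**2)*(-1/2660) = (2 - 1*9)*(-1/2660) = (2 - 9)*(-1/2660) = -7*(-1/2660) = 1/380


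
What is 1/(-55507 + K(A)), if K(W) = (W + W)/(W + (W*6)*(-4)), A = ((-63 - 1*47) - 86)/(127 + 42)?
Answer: -23/1276663 ≈ -1.8016e-5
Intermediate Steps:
A = -196/169 (A = ((-63 - 47) - 86)/169 = (-110 - 86)*(1/169) = -196*1/169 = -196/169 ≈ -1.1598)
K(W) = -2/23 (K(W) = (2*W)/(W + (6*W)*(-4)) = (2*W)/(W - 24*W) = (2*W)/((-23*W)) = (2*W)*(-1/(23*W)) = -2/23)
1/(-55507 + K(A)) = 1/(-55507 - 2/23) = 1/(-1276663/23) = -23/1276663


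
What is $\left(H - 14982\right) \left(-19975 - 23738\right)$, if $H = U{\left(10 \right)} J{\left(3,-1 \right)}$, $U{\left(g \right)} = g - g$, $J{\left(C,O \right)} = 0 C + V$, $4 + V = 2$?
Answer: $654908166$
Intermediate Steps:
$V = -2$ ($V = -4 + 2 = -2$)
$J{\left(C,O \right)} = -2$ ($J{\left(C,O \right)} = 0 C - 2 = 0 - 2 = -2$)
$U{\left(g \right)} = 0$
$H = 0$ ($H = 0 \left(-2\right) = 0$)
$\left(H - 14982\right) \left(-19975 - 23738\right) = \left(0 - 14982\right) \left(-19975 - 23738\right) = \left(-14982\right) \left(-43713\right) = 654908166$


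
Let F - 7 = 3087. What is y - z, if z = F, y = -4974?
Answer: -8068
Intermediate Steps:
F = 3094 (F = 7 + 3087 = 3094)
z = 3094
y - z = -4974 - 1*3094 = -4974 - 3094 = -8068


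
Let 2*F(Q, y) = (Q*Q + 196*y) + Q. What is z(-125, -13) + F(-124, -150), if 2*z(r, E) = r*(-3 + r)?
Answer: 926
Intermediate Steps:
z(r, E) = r*(-3 + r)/2 (z(r, E) = (r*(-3 + r))/2 = r*(-3 + r)/2)
F(Q, y) = Q/2 + Q**2/2 + 98*y (F(Q, y) = ((Q*Q + 196*y) + Q)/2 = ((Q**2 + 196*y) + Q)/2 = (Q + Q**2 + 196*y)/2 = Q/2 + Q**2/2 + 98*y)
z(-125, -13) + F(-124, -150) = (1/2)*(-125)*(-3 - 125) + ((1/2)*(-124) + (1/2)*(-124)**2 + 98*(-150)) = (1/2)*(-125)*(-128) + (-62 + (1/2)*15376 - 14700) = 8000 + (-62 + 7688 - 14700) = 8000 - 7074 = 926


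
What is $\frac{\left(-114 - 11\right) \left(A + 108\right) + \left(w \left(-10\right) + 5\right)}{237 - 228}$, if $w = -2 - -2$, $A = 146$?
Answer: $- \frac{31745}{9} \approx -3527.2$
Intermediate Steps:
$w = 0$ ($w = -2 + 2 = 0$)
$\frac{\left(-114 - 11\right) \left(A + 108\right) + \left(w \left(-10\right) + 5\right)}{237 - 228} = \frac{\left(-114 - 11\right) \left(146 + 108\right) + \left(0 \left(-10\right) + 5\right)}{237 - 228} = \frac{\left(-125\right) 254 + \left(0 + 5\right)}{9} = \left(-31750 + 5\right) \frac{1}{9} = \left(-31745\right) \frac{1}{9} = - \frac{31745}{9}$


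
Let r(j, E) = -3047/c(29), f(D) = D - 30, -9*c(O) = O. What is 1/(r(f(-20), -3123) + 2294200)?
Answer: 29/66559223 ≈ 4.3570e-7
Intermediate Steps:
c(O) = -O/9
f(D) = -30 + D
r(j, E) = 27423/29 (r(j, E) = -3047/((-1/9*29)) = -3047/(-29/9) = -3047*(-9/29) = 27423/29)
1/(r(f(-20), -3123) + 2294200) = 1/(27423/29 + 2294200) = 1/(66559223/29) = 29/66559223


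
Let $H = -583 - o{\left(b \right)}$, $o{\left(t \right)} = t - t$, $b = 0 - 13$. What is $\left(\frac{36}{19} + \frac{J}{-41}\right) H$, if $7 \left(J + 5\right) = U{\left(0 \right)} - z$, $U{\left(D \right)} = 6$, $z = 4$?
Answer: $- \frac{6389097}{5453} \approx -1171.7$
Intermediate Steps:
$b = -13$ ($b = 0 - 13 = -13$)
$J = - \frac{33}{7}$ ($J = -5 + \frac{6 - 4}{7} = -5 + \frac{1}{7} \cdot 2 = -5 + \frac{2}{7} = - \frac{33}{7} \approx -4.7143$)
$o{\left(t \right)} = 0$
$H = -583$ ($H = -583 - 0 = -583 + 0 = -583$)
$\left(\frac{36}{19} + \frac{J}{-41}\right) H = \left(\frac{36}{19} - \frac{33}{7 \left(-41\right)}\right) \left(-583\right) = \left(36 \cdot \frac{1}{19} - - \frac{33}{287}\right) \left(-583\right) = \left(\frac{36}{19} + \frac{33}{287}\right) \left(-583\right) = \frac{10959}{5453} \left(-583\right) = - \frac{6389097}{5453}$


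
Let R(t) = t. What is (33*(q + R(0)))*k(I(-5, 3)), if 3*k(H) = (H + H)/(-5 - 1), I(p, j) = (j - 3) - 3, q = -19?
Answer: -209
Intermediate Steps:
I(p, j) = -6 + j (I(p, j) = (-3 + j) - 3 = -6 + j)
k(H) = -H/9 (k(H) = ((H + H)/(-5 - 1))/3 = ((2*H)/(-6))/3 = ((2*H)*(-⅙))/3 = (-H/3)/3 = -H/9)
(33*(q + R(0)))*k(I(-5, 3)) = (33*(-19 + 0))*(-(-6 + 3)/9) = (33*(-19))*(-⅑*(-3)) = -627*⅓ = -209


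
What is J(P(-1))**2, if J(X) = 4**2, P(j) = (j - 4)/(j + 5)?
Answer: 256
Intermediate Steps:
P(j) = (-4 + j)/(5 + j)
J(X) = 16
J(P(-1))**2 = 16**2 = 256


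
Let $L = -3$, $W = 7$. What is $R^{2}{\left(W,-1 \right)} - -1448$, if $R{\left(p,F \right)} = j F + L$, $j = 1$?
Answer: $1464$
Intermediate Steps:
$R{\left(p,F \right)} = -3 + F$ ($R{\left(p,F \right)} = 1 F - 3 = F - 3 = -3 + F$)
$R^{2}{\left(W,-1 \right)} - -1448 = \left(-3 - 1\right)^{2} - -1448 = \left(-4\right)^{2} + 1448 = 16 + 1448 = 1464$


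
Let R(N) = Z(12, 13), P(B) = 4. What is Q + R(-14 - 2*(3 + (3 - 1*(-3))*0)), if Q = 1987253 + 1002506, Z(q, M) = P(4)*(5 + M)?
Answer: 2989831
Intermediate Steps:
Z(q, M) = 20 + 4*M (Z(q, M) = 4*(5 + M) = 20 + 4*M)
R(N) = 72 (R(N) = 20 + 4*13 = 20 + 52 = 72)
Q = 2989759
Q + R(-14 - 2*(3 + (3 - 1*(-3))*0)) = 2989759 + 72 = 2989831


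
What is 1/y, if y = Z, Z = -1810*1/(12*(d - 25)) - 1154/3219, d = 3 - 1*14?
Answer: 231768/887977 ≈ 0.26101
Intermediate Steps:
d = -11 (d = 3 - 14 = -11)
Z = 887977/231768 (Z = -1810*1/(12*(-11 - 25)) - 1154/3219 = -1810/(12*(-36)) - 1154*1/3219 = -1810/(-432) - 1154/3219 = -1810*(-1/432) - 1154/3219 = 905/216 - 1154/3219 = 887977/231768 ≈ 3.8313)
y = 887977/231768 ≈ 3.8313
1/y = 1/(887977/231768) = 231768/887977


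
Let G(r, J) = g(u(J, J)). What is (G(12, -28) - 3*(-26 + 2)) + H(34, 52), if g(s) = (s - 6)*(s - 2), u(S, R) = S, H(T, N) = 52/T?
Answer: 18590/17 ≈ 1093.5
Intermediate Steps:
g(s) = (-6 + s)*(-2 + s)
G(r, J) = 12 + J² - 8*J
(G(12, -28) - 3*(-26 + 2)) + H(34, 52) = ((12 + (-28)² - 8*(-28)) - 3*(-26 + 2)) + 52/34 = ((12 + 784 + 224) - 3*(-24)) + 52*(1/34) = (1020 + 72) + 26/17 = 1092 + 26/17 = 18590/17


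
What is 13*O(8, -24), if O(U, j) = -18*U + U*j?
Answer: -4368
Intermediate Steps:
13*O(8, -24) = 13*(8*(-18 - 24)) = 13*(8*(-42)) = 13*(-336) = -4368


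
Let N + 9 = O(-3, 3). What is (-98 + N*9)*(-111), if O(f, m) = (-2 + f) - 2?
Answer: 26862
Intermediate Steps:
O(f, m) = -4 + f
N = -16 (N = -9 + (-4 - 3) = -9 - 7 = -16)
(-98 + N*9)*(-111) = (-98 - 16*9)*(-111) = (-98 - 144)*(-111) = -242*(-111) = 26862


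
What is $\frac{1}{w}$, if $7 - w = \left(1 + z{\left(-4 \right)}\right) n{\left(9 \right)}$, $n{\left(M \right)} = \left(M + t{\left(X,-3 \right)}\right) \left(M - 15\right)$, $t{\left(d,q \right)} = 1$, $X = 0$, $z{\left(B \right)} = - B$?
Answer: $\frac{1}{307} \approx 0.0032573$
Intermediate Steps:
$n{\left(M \right)} = \left(1 + M\right) \left(-15 + M\right)$ ($n{\left(M \right)} = \left(M + 1\right) \left(M - 15\right) = \left(1 + M\right) \left(M - 15\right) = \left(1 + M\right) \left(-15 + M\right)$)
$w = 307$ ($w = 7 - \left(1 - -4\right) \left(-15 + 9^{2} - 126\right) = 7 - \left(1 + 4\right) \left(-15 + 81 - 126\right) = 7 - 5 \left(-60\right) = 7 - -300 = 7 + 300 = 307$)
$\frac{1}{w} = \frac{1}{307}$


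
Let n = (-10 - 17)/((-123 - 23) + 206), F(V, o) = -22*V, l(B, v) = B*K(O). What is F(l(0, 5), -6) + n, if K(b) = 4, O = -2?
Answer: -9/20 ≈ -0.45000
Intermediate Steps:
l(B, v) = 4*B (l(B, v) = B*4 = 4*B)
n = -9/20 (n = -27/(-146 + 206) = -27/60 = -27*1/60 = -9/20 ≈ -0.45000)
F(l(0, 5), -6) + n = -88*0 - 9/20 = -22*0 - 9/20 = 0 - 9/20 = -9/20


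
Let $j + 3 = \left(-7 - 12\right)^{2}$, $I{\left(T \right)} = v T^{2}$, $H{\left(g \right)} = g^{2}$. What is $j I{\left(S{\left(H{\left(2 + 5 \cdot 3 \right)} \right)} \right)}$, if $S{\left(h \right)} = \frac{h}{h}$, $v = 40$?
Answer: $14320$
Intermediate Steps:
$S{\left(h \right)} = 1$
$I{\left(T \right)} = 40 T^{2}$
$j = 358$ ($j = -3 + \left(-7 - 12\right)^{2} = -3 + \left(-19\right)^{2} = -3 + 361 = 358$)
$j I{\left(S{\left(H{\left(2 + 5 \cdot 3 \right)} \right)} \right)} = 358 \cdot 40 \cdot 1^{2} = 358 \cdot 40 \cdot 1 = 358 \cdot 40 = 14320$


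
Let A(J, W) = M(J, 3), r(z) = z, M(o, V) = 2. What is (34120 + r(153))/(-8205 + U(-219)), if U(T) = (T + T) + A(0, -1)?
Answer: -34273/8641 ≈ -3.9663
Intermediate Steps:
A(J, W) = 2
U(T) = 2 + 2*T (U(T) = (T + T) + 2 = 2*T + 2 = 2 + 2*T)
(34120 + r(153))/(-8205 + U(-219)) = (34120 + 153)/(-8205 + (2 + 2*(-219))) = 34273/(-8205 + (2 - 438)) = 34273/(-8205 - 436) = 34273/(-8641) = 34273*(-1/8641) = -34273/8641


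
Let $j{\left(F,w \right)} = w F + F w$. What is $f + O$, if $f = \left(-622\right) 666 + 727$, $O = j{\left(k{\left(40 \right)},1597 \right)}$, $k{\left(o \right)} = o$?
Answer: $-285765$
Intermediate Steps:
$j{\left(F,w \right)} = 2 F w$ ($j{\left(F,w \right)} = F w + F w = 2 F w$)
$O = 127760$ ($O = 2 \cdot 40 \cdot 1597 = 127760$)
$f = -413525$ ($f = -414252 + 727 = -413525$)
$f + O = -413525 + 127760 = -285765$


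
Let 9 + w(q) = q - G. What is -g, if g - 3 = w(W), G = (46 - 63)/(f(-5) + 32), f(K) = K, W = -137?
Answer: 3844/27 ≈ 142.37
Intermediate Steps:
G = -17/27 (G = (46 - 63)/(-5 + 32) = -17/27 ≈ -0.62963)
w(q) = -226/27 + q (w(q) = -9 + (q - 1*(-17/27)) = -9 + (q + 17/27) = -9 + (17/27 + q) = -226/27 + q)
g = -3844/27 (g = 3 + (-226/27 - 137) = 3 - 3925/27 = -3844/27 ≈ -142.37)
-g = -1*(-3844/27) = 3844/27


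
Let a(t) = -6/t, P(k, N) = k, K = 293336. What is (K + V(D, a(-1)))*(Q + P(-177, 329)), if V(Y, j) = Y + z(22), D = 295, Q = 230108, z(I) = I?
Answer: 67519927943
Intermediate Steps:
V(Y, j) = 22 + Y (V(Y, j) = Y + 22 = 22 + Y)
(K + V(D, a(-1)))*(Q + P(-177, 329)) = (293336 + (22 + 295))*(230108 - 177) = (293336 + 317)*229931 = 293653*229931 = 67519927943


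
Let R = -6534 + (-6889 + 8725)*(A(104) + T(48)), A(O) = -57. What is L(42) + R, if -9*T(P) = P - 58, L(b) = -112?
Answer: -109258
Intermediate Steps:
T(P) = 58/9 - P/9 (T(P) = -(P - 58)/9 = -(-58 + P)/9 = 58/9 - P/9)
R = -109146 (R = -6534 + (-6889 + 8725)*(-57 + (58/9 - ⅑*48)) = -6534 + 1836*(-57 + (58/9 - 16/3)) = -6534 + 1836*(-57 + 10/9) = -6534 + 1836*(-503/9) = -6534 - 102612 = -109146)
L(42) + R = -112 - 109146 = -109258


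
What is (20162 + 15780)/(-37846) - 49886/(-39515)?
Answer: 233868713/747742345 ≈ 0.31277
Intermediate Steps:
(20162 + 15780)/(-37846) - 49886/(-39515) = 35942*(-1/37846) - 49886*(-1/39515) = -17971/18923 + 49886/39515 = 233868713/747742345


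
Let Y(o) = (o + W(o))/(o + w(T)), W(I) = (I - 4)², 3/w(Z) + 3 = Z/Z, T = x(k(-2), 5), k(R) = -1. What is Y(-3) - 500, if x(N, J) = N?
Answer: -4592/9 ≈ -510.22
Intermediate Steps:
T = -1
w(Z) = -3/2 (w(Z) = 3/(-3 + Z/Z) = 3/(-3 + 1) = 3/(-2) = 3*(-½) = -3/2)
W(I) = (-4 + I)²
Y(o) = (o + (-4 + o)²)/(-3/2 + o) (Y(o) = (o + (-4 + o)²)/(o - 3/2) = (o + (-4 + o)²)/(-3/2 + o))
Y(-3) - 500 = 2*(-3 + (-4 - 3)²)/(-3 + 2*(-3)) - 500 = 2*(-3 + (-7)²)/(-3 - 6) - 500 = 2*(-3 + 49)/(-9) - 500 = 2*(-⅑)*46 - 500 = -92/9 - 500 = -4592/9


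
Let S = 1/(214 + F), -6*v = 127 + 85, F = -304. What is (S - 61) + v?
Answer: -8671/90 ≈ -96.344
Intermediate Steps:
v = -106/3 (v = -(127 + 85)/6 = -1/6*212 = -106/3 ≈ -35.333)
S = -1/90 (S = 1/(214 - 304) = 1/(-90) = -1/90 ≈ -0.011111)
(S - 61) + v = (-1/90 - 61) - 106/3 = -5491/90 - 106/3 = -8671/90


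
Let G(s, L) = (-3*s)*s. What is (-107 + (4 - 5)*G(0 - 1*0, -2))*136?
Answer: -14552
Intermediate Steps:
G(s, L) = -3*s²
(-107 + (4 - 5)*G(0 - 1*0, -2))*136 = (-107 + (4 - 5)*(-3*(0 - 1*0)²))*136 = (-107 - (-3)*(0 + 0)²)*136 = (-107 - (-3)*0²)*136 = (-107 - (-3)*0)*136 = (-107 - 1*0)*136 = (-107 + 0)*136 = -107*136 = -14552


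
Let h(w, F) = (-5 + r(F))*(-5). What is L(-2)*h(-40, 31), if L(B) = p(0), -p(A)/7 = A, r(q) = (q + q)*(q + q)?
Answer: 0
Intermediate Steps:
r(q) = 4*q**2 (r(q) = (2*q)*(2*q) = 4*q**2)
p(A) = -7*A
L(B) = 0 (L(B) = -7*0 = 0)
h(w, F) = 25 - 20*F**2 (h(w, F) = (-5 + 4*F**2)*(-5) = 25 - 20*F**2)
L(-2)*h(-40, 31) = 0*(25 - 20*31**2) = 0*(25 - 20*961) = 0*(25 - 19220) = 0*(-19195) = 0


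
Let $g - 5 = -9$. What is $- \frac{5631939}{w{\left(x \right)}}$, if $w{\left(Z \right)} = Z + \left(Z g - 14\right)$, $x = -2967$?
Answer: $- \frac{5631939}{8887} \approx -633.73$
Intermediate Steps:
$g = -4$ ($g = 5 - 9 = -4$)
$w{\left(Z \right)} = -14 - 3 Z$ ($w{\left(Z \right)} = Z + \left(Z \left(-4\right) - 14\right) = Z - \left(14 + 4 Z\right) = -14 - 3 Z$)
$- \frac{5631939}{w{\left(x \right)}} = - \frac{5631939}{-14 - -8901} = - \frac{5631939}{-14 + 8901} = - \frac{5631939}{8887}$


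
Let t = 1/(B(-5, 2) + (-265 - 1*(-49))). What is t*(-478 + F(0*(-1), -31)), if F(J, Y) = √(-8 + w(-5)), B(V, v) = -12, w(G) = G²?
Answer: 239/114 - √17/228 ≈ 2.0784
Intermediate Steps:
F(J, Y) = √17 (F(J, Y) = √(-8 + (-5)²) = √(-8 + 25) = √17)
t = -1/228 (t = 1/(-12 + (-265 - 1*(-49))) = 1/(-12 + (-265 + 49)) = 1/(-12 - 216) = 1/(-228) = -1/228 ≈ -0.0043860)
t*(-478 + F(0*(-1), -31)) = -(-478 + √17)/228 = 239/114 - √17/228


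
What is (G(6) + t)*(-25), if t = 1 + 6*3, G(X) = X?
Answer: -625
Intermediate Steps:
t = 19 (t = 1 + 18 = 19)
(G(6) + t)*(-25) = (6 + 19)*(-25) = 25*(-25) = -625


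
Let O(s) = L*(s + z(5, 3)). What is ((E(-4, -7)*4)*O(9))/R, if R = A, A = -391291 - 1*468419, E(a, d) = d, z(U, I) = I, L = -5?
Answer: -56/28657 ≈ -0.0019541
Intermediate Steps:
A = -859710 (A = -391291 - 468419 = -859710)
O(s) = -15 - 5*s (O(s) = -5*(s + 3) = -5*(3 + s) = -15 - 5*s)
R = -859710
((E(-4, -7)*4)*O(9))/R = ((-7*4)*(-15 - 5*9))/(-859710) = -28*(-15 - 45)*(-1/859710) = -28*(-60)*(-1/859710) = 1680*(-1/859710) = -56/28657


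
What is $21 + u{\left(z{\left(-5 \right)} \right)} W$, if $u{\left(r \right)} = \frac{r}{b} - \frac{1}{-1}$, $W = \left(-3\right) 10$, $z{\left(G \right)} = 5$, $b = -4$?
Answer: $\frac{57}{2} \approx 28.5$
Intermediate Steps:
$W = -30$
$u{\left(r \right)} = 1 - \frac{r}{4}$ ($u{\left(r \right)} = \frac{r}{-4} - \frac{1}{-1} = r \left(- \frac{1}{4}\right) - -1 = - \frac{r}{4} + 1 = 1 - \frac{r}{4}$)
$21 + u{\left(z{\left(-5 \right)} \right)} W = 21 + \left(1 - \frac{5}{4}\right) \left(-30\right) = 21 - - \frac{15}{2} = 21 + \frac{15}{2} = \frac{57}{2}$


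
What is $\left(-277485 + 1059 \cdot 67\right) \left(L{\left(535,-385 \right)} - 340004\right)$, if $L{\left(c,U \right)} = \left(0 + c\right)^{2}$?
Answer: $11107084428$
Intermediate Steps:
$L{\left(c,U \right)} = c^{2}$
$\left(-277485 + 1059 \cdot 67\right) \left(L{\left(535,-385 \right)} - 340004\right) = \left(-277485 + 1059 \cdot 67\right) \left(535^{2} - 340004\right) = \left(-277485 + 70953\right) \left(286225 - 340004\right) = \left(-206532\right) \left(-53779\right) = 11107084428$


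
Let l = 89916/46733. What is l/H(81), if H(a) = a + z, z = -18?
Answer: 29972/981393 ≈ 0.030540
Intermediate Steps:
H(a) = -18 + a (H(a) = a - 18 = -18 + a)
l = 89916/46733 (l = 89916*(1/46733) = 89916/46733 ≈ 1.9240)
l/H(81) = 89916/(46733*(-18 + 81)) = (89916/46733)/63 = (89916/46733)*(1/63) = 29972/981393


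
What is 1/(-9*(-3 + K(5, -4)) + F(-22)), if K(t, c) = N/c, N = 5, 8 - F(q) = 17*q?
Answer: 4/1681 ≈ 0.0023795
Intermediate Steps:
F(q) = 8 - 17*q
K(t, c) = 5/c
1/(-9*(-3 + K(5, -4)) + F(-22)) = 1/(-9*(-3 + 5/(-4)) + (8 - 17*(-22))) = 1/(-9*(-3 + 5*(-¼)) + (8 + 374)) = 1/(-9*(-3 - 5/4) + 382) = 1/(-9*(-17/4) + 382) = 1/(153/4 + 382) = 1/(1681/4) = 4/1681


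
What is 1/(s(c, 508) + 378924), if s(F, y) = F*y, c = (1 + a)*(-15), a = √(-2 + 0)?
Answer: 5157/1916427628 + 635*I*√2/11498565768 ≈ 2.6909e-6 + 7.8099e-8*I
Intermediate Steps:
a = I*√2 (a = √(-2) = I*√2 ≈ 1.4142*I)
c = -15 - 15*I*√2 (c = (1 + I*√2)*(-15) = -15 - 15*I*√2 ≈ -15.0 - 21.213*I)
1/(s(c, 508) + 378924) = 1/((-15 - 15*I*√2)*508 + 378924) = 1/((-7620 - 7620*I*√2) + 378924) = 1/(371304 - 7620*I*√2)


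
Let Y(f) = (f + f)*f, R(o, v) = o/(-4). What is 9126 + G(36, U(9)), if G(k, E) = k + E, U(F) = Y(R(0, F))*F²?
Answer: 9162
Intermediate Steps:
R(o, v) = -o/4 (R(o, v) = o*(-¼) = -o/4)
Y(f) = 2*f² (Y(f) = (2*f)*f = 2*f²)
U(F) = 0 (U(F) = (2*(-¼*0)²)*F² = (2*0²)*F² = (2*0)*F² = 0*F² = 0)
G(k, E) = E + k
9126 + G(36, U(9)) = 9126 + (0 + 36) = 9126 + 36 = 9162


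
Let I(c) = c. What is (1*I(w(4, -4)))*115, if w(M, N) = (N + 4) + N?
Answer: -460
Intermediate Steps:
w(M, N) = 4 + 2*N (w(M, N) = (4 + N) + N = 4 + 2*N)
(1*I(w(4, -4)))*115 = (1*(4 + 2*(-4)))*115 = (1*(4 - 8))*115 = (1*(-4))*115 = -4*115 = -460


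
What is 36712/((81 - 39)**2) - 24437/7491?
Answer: 19325227/1101177 ≈ 17.550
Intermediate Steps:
36712/((81 - 39)**2) - 24437/7491 = 36712/(42**2) - 24437*1/7491 = 36712/1764 - 24437/7491 = 36712*(1/1764) - 24437/7491 = 9178/441 - 24437/7491 = 19325227/1101177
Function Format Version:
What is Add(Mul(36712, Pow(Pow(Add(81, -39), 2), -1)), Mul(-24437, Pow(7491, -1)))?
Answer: Rational(19325227, 1101177) ≈ 17.550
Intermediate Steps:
Add(Mul(36712, Pow(Pow(Add(81, -39), 2), -1)), Mul(-24437, Pow(7491, -1))) = Add(Mul(36712, Pow(Pow(42, 2), -1)), Mul(-24437, Rational(1, 7491))) = Add(Mul(36712, Pow(1764, -1)), Rational(-24437, 7491)) = Add(Mul(36712, Rational(1, 1764)), Rational(-24437, 7491)) = Add(Rational(9178, 441), Rational(-24437, 7491)) = Rational(19325227, 1101177)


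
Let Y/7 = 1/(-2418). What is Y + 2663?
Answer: 6439127/2418 ≈ 2663.0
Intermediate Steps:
Y = -7/2418 (Y = 7/(-2418) = 7*(-1/2418) = -7/2418 ≈ -0.0028950)
Y + 2663 = -7/2418 + 2663 = 6439127/2418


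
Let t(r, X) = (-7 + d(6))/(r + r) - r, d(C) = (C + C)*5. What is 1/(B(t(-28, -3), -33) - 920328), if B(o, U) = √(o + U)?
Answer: -17179456/15810734381679 - 2*I*√518/15810734381679 ≈ -1.0866e-6 - 2.879e-12*I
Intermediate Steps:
d(C) = 10*C (d(C) = (2*C)*5 = 10*C)
t(r, X) = -r + 53/(2*r) (t(r, X) = (-7 + 10*6)/(r + r) - r = (-7 + 60)/((2*r)) - r = 53*(1/(2*r)) - r = 53/(2*r) - r = -r + 53/(2*r))
B(o, U) = √(U + o)
1/(B(t(-28, -3), -33) - 920328) = 1/(√(-33 + (-1*(-28) + (53/2)/(-28))) - 920328) = 1/(√(-33 + (28 + (53/2)*(-1/28))) - 920328) = 1/(√(-33 + (28 - 53/56)) - 920328) = 1/(√(-33 + 1515/56) - 920328) = 1/(√(-333/56) - 920328) = 1/(3*I*√518/28 - 920328) = 1/(-920328 + 3*I*√518/28)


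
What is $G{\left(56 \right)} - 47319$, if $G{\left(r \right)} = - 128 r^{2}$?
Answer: $-448727$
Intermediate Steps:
$G{\left(56 \right)} - 47319 = - 128 \cdot 56^{2} - 47319 = \left(-128\right) 3136 - 47319 = -401408 - 47319 = -448727$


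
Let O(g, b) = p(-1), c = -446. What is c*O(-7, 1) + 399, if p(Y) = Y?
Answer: 845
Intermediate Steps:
O(g, b) = -1
c*O(-7, 1) + 399 = -446*(-1) + 399 = 446 + 399 = 845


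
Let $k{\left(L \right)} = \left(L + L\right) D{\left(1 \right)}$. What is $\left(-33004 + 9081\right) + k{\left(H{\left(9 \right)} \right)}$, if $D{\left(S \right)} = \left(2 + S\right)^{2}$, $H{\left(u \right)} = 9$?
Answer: $-23761$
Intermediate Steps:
$k{\left(L \right)} = 18 L$ ($k{\left(L \right)} = \left(L + L\right) \left(2 + 1\right)^{2} = 2 L 3^{2} = 2 L 9 = 18 L$)
$\left(-33004 + 9081\right) + k{\left(H{\left(9 \right)} \right)} = \left(-33004 + 9081\right) + 18 \cdot 9 = -23923 + 162 = -23761$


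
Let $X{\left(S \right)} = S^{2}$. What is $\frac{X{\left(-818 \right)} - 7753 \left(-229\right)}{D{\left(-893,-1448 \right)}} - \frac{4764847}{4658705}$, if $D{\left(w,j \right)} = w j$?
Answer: $\frac{275117706963}{317052827480} \approx 0.86773$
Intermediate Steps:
$D{\left(w,j \right)} = j w$
$\frac{X{\left(-818 \right)} - 7753 \left(-229\right)}{D{\left(-893,-1448 \right)}} - \frac{4764847}{4658705} = \frac{\left(-818\right)^{2} - 7753 \left(-229\right)}{\left(-1448\right) \left(-893\right)} - \frac{4764847}{4658705} = \frac{669124 - -1775437}{1293064} - \frac{4764847}{4658705} = \left(669124 + 1775437\right) \frac{1}{1293064} - \frac{4764847}{4658705} = 2444561 \cdot \frac{1}{1293064} - \frac{4764847}{4658705} = \frac{2444561}{1293064} - \frac{4764847}{4658705} = \frac{275117706963}{317052827480}$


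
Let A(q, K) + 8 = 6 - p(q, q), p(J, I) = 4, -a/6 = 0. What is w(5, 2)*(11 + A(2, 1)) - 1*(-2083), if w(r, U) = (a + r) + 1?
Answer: 2113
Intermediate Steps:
a = 0 (a = -6*0 = 0)
w(r, U) = 1 + r (w(r, U) = (0 + r) + 1 = r + 1 = 1 + r)
A(q, K) = -6 (A(q, K) = -8 + (6 - 1*4) = -8 + (6 - 4) = -8 + 2 = -6)
w(5, 2)*(11 + A(2, 1)) - 1*(-2083) = (1 + 5)*(11 - 6) - 1*(-2083) = 6*5 + 2083 = 30 + 2083 = 2113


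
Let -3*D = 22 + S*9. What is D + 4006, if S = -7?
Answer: 12059/3 ≈ 4019.7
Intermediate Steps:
D = 41/3 (D = -(22 - 7*9)/3 = -(22 - 63)/3 = -⅓*(-41) = 41/3 ≈ 13.667)
D + 4006 = 41/3 + 4006 = 12059/3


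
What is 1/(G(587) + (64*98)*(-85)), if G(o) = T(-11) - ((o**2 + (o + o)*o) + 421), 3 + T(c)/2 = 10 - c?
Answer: -1/1567212 ≈ -6.3808e-7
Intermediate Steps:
T(c) = 14 - 2*c (T(c) = -6 + 2*(10 - c) = -6 + (20 - 2*c) = 14 - 2*c)
G(o) = -385 - 3*o**2 (G(o) = (14 - 2*(-11)) - ((o**2 + (o + o)*o) + 421) = (14 + 22) - ((o**2 + (2*o)*o) + 421) = 36 - ((o**2 + 2*o**2) + 421) = 36 - (3*o**2 + 421) = 36 - (421 + 3*o**2) = 36 + (-421 - 3*o**2) = -385 - 3*o**2)
1/(G(587) + (64*98)*(-85)) = 1/((-385 - 3*587**2) + (64*98)*(-85)) = 1/((-385 - 3*344569) + 6272*(-85)) = 1/((-385 - 1033707) - 533120) = 1/(-1034092 - 533120) = 1/(-1567212) = -1/1567212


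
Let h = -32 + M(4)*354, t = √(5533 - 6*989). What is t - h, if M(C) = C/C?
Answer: -322 + I*√401 ≈ -322.0 + 20.025*I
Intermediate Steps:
t = I*√401 (t = √(5533 - 5934) = √(-401) = I*√401 ≈ 20.025*I)
M(C) = 1
h = 322 (h = -32 + 1*354 = -32 + 354 = 322)
t - h = I*√401 - 1*322 = I*√401 - 322 = -322 + I*√401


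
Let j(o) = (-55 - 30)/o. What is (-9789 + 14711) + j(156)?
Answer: 767747/156 ≈ 4921.5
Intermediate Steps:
j(o) = -85/o
(-9789 + 14711) + j(156) = (-9789 + 14711) - 85/156 = 4922 - 85*1/156 = 4922 - 85/156 = 767747/156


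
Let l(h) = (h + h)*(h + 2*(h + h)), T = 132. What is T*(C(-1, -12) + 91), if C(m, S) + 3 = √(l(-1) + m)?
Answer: 12012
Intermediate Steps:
l(h) = 10*h² (l(h) = (2*h)*(h + 2*(2*h)) = (2*h)*(h + 4*h) = (2*h)*(5*h) = 10*h²)
C(m, S) = -3 + √(10 + m) (C(m, S) = -3 + √(10*(-1)² + m) = -3 + √(10*1 + m) = -3 + √(10 + m))
T*(C(-1, -12) + 91) = 132*((-3 + √(10 - 1)) + 91) = 132*((-3 + √9) + 91) = 132*((-3 + 3) + 91) = 132*(0 + 91) = 132*91 = 12012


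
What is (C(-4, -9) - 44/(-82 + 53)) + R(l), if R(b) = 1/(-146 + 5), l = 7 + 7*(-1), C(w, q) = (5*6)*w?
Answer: -484505/4089 ≈ -118.49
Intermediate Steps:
C(w, q) = 30*w
l = 0 (l = 7 - 7 = 0)
R(b) = -1/141 (R(b) = 1/(-141) = -1/141)
(C(-4, -9) - 44/(-82 + 53)) + R(l) = (30*(-4) - 44/(-82 + 53)) - 1/141 = (-120 - 44/(-29)) - 1/141 = (-120 - 1/29*(-44)) - 1/141 = (-120 + 44/29) - 1/141 = -3436/29 - 1/141 = -484505/4089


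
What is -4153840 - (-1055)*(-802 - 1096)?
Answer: -6156230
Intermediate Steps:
-4153840 - (-1055)*(-802 - 1096) = -4153840 - (-1055)*(-1898) = -4153840 - 1*2002390 = -4153840 - 2002390 = -6156230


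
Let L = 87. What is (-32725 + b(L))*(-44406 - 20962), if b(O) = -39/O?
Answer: 62036715984/29 ≈ 2.1392e+9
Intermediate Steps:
(-32725 + b(L))*(-44406 - 20962) = (-32725 - 39/87)*(-44406 - 20962) = (-32725 - 39*1/87)*(-65368) = (-32725 - 13/29)*(-65368) = -949038/29*(-65368) = 62036715984/29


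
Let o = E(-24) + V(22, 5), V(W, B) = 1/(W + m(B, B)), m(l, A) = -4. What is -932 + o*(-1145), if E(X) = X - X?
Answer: -17921/18 ≈ -995.61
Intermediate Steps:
E(X) = 0
V(W, B) = 1/(-4 + W) (V(W, B) = 1/(W - 4) = 1/(-4 + W))
o = 1/18 (o = 0 + 1/(-4 + 22) = 0 + 1/18 = 1/18 ≈ 0.055556)
-932 + o*(-1145) = -932 + (1/18)*(-1145) = -932 - 1145/18 = -17921/18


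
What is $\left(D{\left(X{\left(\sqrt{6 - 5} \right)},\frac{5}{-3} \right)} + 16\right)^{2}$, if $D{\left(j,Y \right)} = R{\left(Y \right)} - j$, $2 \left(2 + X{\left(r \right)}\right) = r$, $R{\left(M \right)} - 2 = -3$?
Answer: $\frac{1089}{4} \approx 272.25$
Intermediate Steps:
$R{\left(M \right)} = -1$ ($R{\left(M \right)} = 2 - 3 = -1$)
$X{\left(r \right)} = -2 + \frac{r}{2}$
$D{\left(j,Y \right)} = -1 - j$
$\left(D{\left(X{\left(\sqrt{6 - 5} \right)},\frac{5}{-3} \right)} + 16\right)^{2} = \left(\left(-1 - \left(-2 + \frac{\sqrt{6 - 5}}{2}\right)\right) + 16\right)^{2} = \left(\left(-1 - \left(-2 + \frac{\sqrt{1}}{2}\right)\right) + 16\right)^{2} = \left(\left(-1 - \left(-2 + \frac{1}{2} \cdot 1\right)\right) + 16\right)^{2} = \left(\left(-1 - \left(-2 + \frac{1}{2}\right)\right) + 16\right)^{2} = \left(\left(-1 - - \frac{3}{2}\right) + 16\right)^{2} = \left(\left(-1 + \frac{3}{2}\right) + 16\right)^{2} = \left(\frac{1}{2} + 16\right)^{2} = \left(\frac{33}{2}\right)^{2} = \frac{1089}{4}$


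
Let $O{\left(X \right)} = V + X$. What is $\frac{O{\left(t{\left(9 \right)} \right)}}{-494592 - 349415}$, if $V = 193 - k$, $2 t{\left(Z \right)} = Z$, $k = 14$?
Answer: $- \frac{367}{1688014} \approx -0.00021742$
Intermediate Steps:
$t{\left(Z \right)} = \frac{Z}{2}$
$V = 179$ ($V = 193 - 14 = 179$)
$O{\left(X \right)} = 179 + X$
$\frac{O{\left(t{\left(9 \right)} \right)}}{-494592 - 349415} = \frac{179 + \frac{1}{2} \cdot 9}{-494592 - 349415} = \frac{179 + \frac{9}{2}}{-844007} = \frac{367}{2} \left(- \frac{1}{844007}\right) = - \frac{367}{1688014}$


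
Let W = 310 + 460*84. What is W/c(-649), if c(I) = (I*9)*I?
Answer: 38950/3790809 ≈ 0.010275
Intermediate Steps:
W = 38950 (W = 310 + 38640 = 38950)
c(I) = 9*I**2 (c(I) = (9*I)*I = 9*I**2)
W/c(-649) = 38950/((9*(-649)**2)) = 38950/((9*421201)) = 38950/3790809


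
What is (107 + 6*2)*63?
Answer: 7497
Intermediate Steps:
(107 + 6*2)*63 = (107 + 12)*63 = 119*63 = 7497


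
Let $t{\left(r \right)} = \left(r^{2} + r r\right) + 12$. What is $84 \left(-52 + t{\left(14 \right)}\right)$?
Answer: $29568$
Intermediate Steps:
$t{\left(r \right)} = 12 + 2 r^{2}$ ($t{\left(r \right)} = \left(r^{2} + r^{2}\right) + 12 = 2 r^{2} + 12 = 12 + 2 r^{2}$)
$84 \left(-52 + t{\left(14 \right)}\right) = 84 \left(-52 + \left(12 + 2 \cdot 14^{2}\right)\right) = 84 \left(-52 + \left(12 + 2 \cdot 196\right)\right) = 84 \left(-52 + \left(12 + 392\right)\right) = 84 \left(-52 + 404\right) = 84 \cdot 352 = 29568$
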